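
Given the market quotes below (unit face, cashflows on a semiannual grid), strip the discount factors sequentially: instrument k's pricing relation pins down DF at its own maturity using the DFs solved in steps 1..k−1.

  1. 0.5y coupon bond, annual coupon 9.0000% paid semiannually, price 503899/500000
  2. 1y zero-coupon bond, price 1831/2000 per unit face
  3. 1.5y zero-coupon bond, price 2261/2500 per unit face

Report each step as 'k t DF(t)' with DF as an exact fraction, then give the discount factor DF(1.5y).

step 1 [0.5y] bond c/2=9/200: DF=(503899/500000 − 9/200·(0))/(1+9/200) = 2411/2500 ≈ 0.964400
step 2 [1y] zero: DF = P = 1831/2000 ≈ 0.915500
step 3 [1.5y] zero: DF = P = 2261/2500 ≈ 0.904400

1 1/2 2411/2500
2 1 1831/2000
3 3/2 2261/2500
DF(1.5y) = 2261/2500 ≈ 0.904400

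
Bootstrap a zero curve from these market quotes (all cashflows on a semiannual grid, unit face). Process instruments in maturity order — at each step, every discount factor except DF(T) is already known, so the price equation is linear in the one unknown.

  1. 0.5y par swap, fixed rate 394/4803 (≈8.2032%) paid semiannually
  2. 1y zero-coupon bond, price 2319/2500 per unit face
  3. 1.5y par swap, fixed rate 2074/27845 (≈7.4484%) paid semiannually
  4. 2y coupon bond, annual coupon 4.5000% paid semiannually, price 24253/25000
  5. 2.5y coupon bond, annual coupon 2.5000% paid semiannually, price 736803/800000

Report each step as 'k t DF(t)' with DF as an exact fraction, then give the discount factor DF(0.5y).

1 1/2 4803/5000
2 1 2319/2500
3 3/2 8963/10000
4 2 71/80
5 5/2 8643/10000
DF(0.5y) = 4803/5000 ≈ 0.960600

step 1 [0.5y] swap r/2=197/4803: DF=(1 − 197/4803·(0))/(1+197/4803) = 4803/5000 ≈ 0.960600
step 2 [1y] zero: DF = P = 2319/2500 ≈ 0.927600
step 3 [1.5y] swap r/2=1037/27845: DF=(1 − 1037/27845·(0.960600+0.927600))/(1+1037/27845) = 8963/10000 ≈ 0.896300
step 4 [2y] bond c/2=9/400: DF=(24253/25000 − 9/400·(0.960600+0.927600+0.896300))/(1+9/400) = 71/80 ≈ 0.887500
step 5 [2.5y] bond c/2=1/80: DF=(736803/800000 − 1/80·(0.960600+0.927600+0.896300+0.887500))/(1+1/80) = 8643/10000 ≈ 0.864300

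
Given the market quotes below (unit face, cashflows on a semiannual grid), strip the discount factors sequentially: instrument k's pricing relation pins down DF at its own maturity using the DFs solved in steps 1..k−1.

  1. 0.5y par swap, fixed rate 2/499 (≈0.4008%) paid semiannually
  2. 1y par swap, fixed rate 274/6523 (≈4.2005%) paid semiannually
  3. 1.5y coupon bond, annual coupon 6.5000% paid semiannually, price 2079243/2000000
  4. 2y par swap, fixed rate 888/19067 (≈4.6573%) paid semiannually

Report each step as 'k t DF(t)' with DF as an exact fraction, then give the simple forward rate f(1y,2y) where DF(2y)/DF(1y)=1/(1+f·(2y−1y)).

1 1/2 499/500
2 1 9589/10000
3 3/2 9453/10000
4 2 1139/1250
f(1y,2y) = ((9589/10000)/(1139/1250) − 1)/(1) = 477/9112 ≈ 5.2349%

step 1 [0.5y] swap r/2=1/499: DF=(1 − 1/499·(0))/(1+1/499) = 499/500 ≈ 0.998000
step 2 [1y] swap r/2=137/6523: DF=(1 − 137/6523·(0.998000))/(1+137/6523) = 9589/10000 ≈ 0.958900
step 3 [1.5y] bond c/2=13/400: DF=(2079243/2000000 − 13/400·(0.998000+0.958900))/(1+13/400) = 9453/10000 ≈ 0.945300
step 4 [2y] swap r/2=444/19067: DF=(1 − 444/19067·(0.998000+0.958900+0.945300))/(1+444/19067) = 1139/1250 ≈ 0.911200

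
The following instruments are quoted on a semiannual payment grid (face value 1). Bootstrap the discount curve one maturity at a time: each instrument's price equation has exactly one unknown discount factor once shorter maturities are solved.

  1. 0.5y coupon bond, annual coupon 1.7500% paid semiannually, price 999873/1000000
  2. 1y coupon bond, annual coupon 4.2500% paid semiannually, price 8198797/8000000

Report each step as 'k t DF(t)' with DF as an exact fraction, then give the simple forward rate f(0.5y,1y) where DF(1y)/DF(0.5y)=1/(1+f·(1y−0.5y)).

1 1/2 1239/1250
2 1 9829/10000
f(0.5y,1y) = ((1239/1250)/(9829/10000) − 1)/(1/2) = 166/9829 ≈ 1.6889%

step 1 [0.5y] bond c/2=7/800: DF=(999873/1000000 − 7/800·(0))/(1+7/800) = 1239/1250 ≈ 0.991200
step 2 [1y] bond c/2=17/800: DF=(8198797/8000000 − 17/800·(0.991200))/(1+17/800) = 9829/10000 ≈ 0.982900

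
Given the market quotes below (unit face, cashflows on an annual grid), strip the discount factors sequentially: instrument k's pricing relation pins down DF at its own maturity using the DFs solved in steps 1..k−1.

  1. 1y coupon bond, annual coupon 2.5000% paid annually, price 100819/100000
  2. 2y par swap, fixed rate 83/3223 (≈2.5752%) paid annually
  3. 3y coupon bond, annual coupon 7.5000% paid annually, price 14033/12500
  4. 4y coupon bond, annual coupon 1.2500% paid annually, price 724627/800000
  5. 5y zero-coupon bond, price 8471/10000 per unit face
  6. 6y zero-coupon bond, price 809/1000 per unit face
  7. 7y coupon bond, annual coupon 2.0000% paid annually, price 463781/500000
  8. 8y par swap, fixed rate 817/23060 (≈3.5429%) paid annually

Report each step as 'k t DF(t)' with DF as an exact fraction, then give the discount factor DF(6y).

1 1 2459/2500
2 2 4751/5000
3 3 4547/5000
4 4 1719/2000
5 5 8471/10000
6 6 809/1000
7 7 8043/10000
8 8 7549/10000
DF(6y) = 809/1000 ≈ 0.809000

step 1 [1y] bond c/1=1/40: DF=(100819/100000 − 1/40·(0))/(1+1/40) = 2459/2500 ≈ 0.983600
step 2 [2y] swap r/1=83/3223: DF=(1 − 83/3223·(0.983600))/(1+83/3223) = 4751/5000 ≈ 0.950200
step 3 [3y] bond c/1=3/40: DF=(14033/12500 − 3/40·(0.983600+0.950200))/(1+3/40) = 4547/5000 ≈ 0.909400
step 4 [4y] bond c/1=1/80: DF=(724627/800000 − 1/80·(0.983600+0.950200+0.909400))/(1+1/80) = 1719/2000 ≈ 0.859500
step 5 [5y] zero: DF = P = 8471/10000 ≈ 0.847100
step 6 [6y] zero: DF = P = 809/1000 ≈ 0.809000
step 7 [7y] bond c/1=1/50: DF=(463781/500000 − 1/50·(0.983600+0.950200+0.909400+0.859500+0.847100+0.809000))/(1+1/50) = 8043/10000 ≈ 0.804300
step 8 [8y] swap r/1=817/23060: DF=(1 − 817/23060·(0.983600+0.950200+0.909400+0.859500+0.847100+0.809000+0.804300))/(1+817/23060) = 7549/10000 ≈ 0.754900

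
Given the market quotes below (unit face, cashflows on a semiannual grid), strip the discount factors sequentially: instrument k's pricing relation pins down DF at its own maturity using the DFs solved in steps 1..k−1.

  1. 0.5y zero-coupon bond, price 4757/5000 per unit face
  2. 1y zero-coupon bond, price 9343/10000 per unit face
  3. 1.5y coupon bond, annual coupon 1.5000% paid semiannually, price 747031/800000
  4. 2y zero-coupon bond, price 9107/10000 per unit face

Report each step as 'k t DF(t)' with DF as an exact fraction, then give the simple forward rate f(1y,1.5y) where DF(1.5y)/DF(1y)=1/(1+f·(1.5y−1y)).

1 1/2 4757/5000
2 1 9343/10000
3 3/2 1141/1250
4 2 9107/10000
f(1y,1.5y) = ((9343/10000)/(1141/1250) − 1)/(1/2) = 215/4564 ≈ 4.7108%

step 1 [0.5y] zero: DF = P = 4757/5000 ≈ 0.951400
step 2 [1y] zero: DF = P = 9343/10000 ≈ 0.934300
step 3 [1.5y] bond c/2=3/400: DF=(747031/800000 − 3/400·(0.951400+0.934300))/(1+3/400) = 1141/1250 ≈ 0.912800
step 4 [2y] zero: DF = P = 9107/10000 ≈ 0.910700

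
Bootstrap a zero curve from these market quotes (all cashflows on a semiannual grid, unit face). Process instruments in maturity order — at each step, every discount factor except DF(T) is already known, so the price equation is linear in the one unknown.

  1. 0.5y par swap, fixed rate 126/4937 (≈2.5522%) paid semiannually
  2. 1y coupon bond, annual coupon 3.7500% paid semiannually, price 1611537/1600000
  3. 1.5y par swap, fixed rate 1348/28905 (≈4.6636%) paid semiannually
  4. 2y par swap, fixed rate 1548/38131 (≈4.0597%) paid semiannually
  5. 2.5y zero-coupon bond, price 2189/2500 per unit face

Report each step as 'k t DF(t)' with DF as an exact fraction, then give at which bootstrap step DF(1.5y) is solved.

step 1 [0.5y] swap r/2=63/4937: DF=(1 − 63/4937·(0))/(1+63/4937) = 4937/5000 ≈ 0.987400
step 2 [1y] bond c/2=3/160: DF=(1611537/1600000 − 3/160·(0.987400))/(1+3/160) = 1941/2000 ≈ 0.970500
step 3 [1.5y] swap r/2=674/28905: DF=(1 − 674/28905·(0.987400+0.970500))/(1+674/28905) = 4663/5000 ≈ 0.932600
step 4 [2y] swap r/2=774/38131: DF=(1 − 774/38131·(0.987400+0.970500+0.932600))/(1+774/38131) = 4613/5000 ≈ 0.922600
step 5 [2.5y] zero: DF = P = 2189/2500 ≈ 0.875600

1 1/2 4937/5000
2 1 1941/2000
3 3/2 4663/5000
4 2 4613/5000
5 5/2 2189/2500
DF(1.5y) is solved at step 3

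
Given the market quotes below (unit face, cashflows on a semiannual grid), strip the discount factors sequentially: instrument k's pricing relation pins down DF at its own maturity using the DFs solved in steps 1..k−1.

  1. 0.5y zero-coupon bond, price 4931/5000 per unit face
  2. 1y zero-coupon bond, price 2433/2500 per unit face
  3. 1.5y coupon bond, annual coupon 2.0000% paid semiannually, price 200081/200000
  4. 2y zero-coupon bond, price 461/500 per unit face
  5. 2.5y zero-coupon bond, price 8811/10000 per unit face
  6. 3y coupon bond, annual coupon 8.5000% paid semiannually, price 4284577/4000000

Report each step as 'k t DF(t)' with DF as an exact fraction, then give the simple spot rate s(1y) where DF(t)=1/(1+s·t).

1 1/2 4931/5000
2 1 2433/2500
3 3/2 9711/10000
4 2 461/500
5 5/2 8811/10000
6 3 1669/2000
s(1y) = (1/(2433/2500) − 1)/(1) = 67/2433 ≈ 2.7538%

step 1 [0.5y] zero: DF = P = 4931/5000 ≈ 0.986200
step 2 [1y] zero: DF = P = 2433/2500 ≈ 0.973200
step 3 [1.5y] bond c/2=1/100: DF=(200081/200000 − 1/100·(0.986200+0.973200))/(1+1/100) = 9711/10000 ≈ 0.971100
step 4 [2y] zero: DF = P = 461/500 ≈ 0.922000
step 5 [2.5y] zero: DF = P = 8811/10000 ≈ 0.881100
step 6 [3y] bond c/2=17/400: DF=(4284577/4000000 − 17/400·(0.986200+0.973200+0.971100+0.922000+0.881100))/(1+17/400) = 1669/2000 ≈ 0.834500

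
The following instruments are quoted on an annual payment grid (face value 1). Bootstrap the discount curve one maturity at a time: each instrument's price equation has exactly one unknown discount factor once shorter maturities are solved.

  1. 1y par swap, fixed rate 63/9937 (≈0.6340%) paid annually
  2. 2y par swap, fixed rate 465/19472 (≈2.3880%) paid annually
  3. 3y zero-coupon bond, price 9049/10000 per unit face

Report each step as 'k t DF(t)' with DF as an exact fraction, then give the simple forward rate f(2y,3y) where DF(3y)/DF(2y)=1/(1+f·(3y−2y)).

1 1 9937/10000
2 2 1907/2000
3 3 9049/10000
f(2y,3y) = ((1907/2000)/(9049/10000) − 1)/(1) = 486/9049 ≈ 5.3708%

step 1 [1y] swap r/1=63/9937: DF=(1 − 63/9937·(0))/(1+63/9937) = 9937/10000 ≈ 0.993700
step 2 [2y] swap r/1=465/19472: DF=(1 − 465/19472·(0.993700))/(1+465/19472) = 1907/2000 ≈ 0.953500
step 3 [3y] zero: DF = P = 9049/10000 ≈ 0.904900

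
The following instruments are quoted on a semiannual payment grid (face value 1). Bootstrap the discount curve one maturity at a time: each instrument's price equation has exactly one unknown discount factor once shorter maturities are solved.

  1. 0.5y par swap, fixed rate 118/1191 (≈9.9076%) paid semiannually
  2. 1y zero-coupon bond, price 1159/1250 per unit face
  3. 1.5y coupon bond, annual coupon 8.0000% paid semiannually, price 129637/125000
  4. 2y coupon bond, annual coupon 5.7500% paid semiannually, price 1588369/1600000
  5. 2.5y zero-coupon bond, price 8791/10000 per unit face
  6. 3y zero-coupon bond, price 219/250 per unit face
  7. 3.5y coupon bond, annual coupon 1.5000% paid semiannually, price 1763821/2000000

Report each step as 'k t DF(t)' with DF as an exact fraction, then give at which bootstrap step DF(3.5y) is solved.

step 1 [0.5y] swap r/2=59/1191: DF=(1 − 59/1191·(0))/(1+59/1191) = 1191/1250 ≈ 0.952800
step 2 [1y] zero: DF = P = 1159/1250 ≈ 0.927200
step 3 [1.5y] bond c/2=1/25: DF=(129637/125000 − 1/25·(0.952800+0.927200))/(1+1/25) = 9249/10000 ≈ 0.924900
step 4 [2y] bond c/2=23/800: DF=(1588369/1600000 − 23/800·(0.952800+0.927200+0.924900))/(1+23/800) = 4433/5000 ≈ 0.886600
step 5 [2.5y] zero: DF = P = 8791/10000 ≈ 0.879100
step 6 [3y] zero: DF = P = 219/250 ≈ 0.876000
step 7 [3.5y] bond c/2=3/400: DF=(1763821/2000000 − 3/400·(0.952800+0.927200+0.924900+0.886600+0.879100+0.876000))/(1+3/400) = 2087/2500 ≈ 0.834800

1 1/2 1191/1250
2 1 1159/1250
3 3/2 9249/10000
4 2 4433/5000
5 5/2 8791/10000
6 3 219/250
7 7/2 2087/2500
DF(3.5y) is solved at step 7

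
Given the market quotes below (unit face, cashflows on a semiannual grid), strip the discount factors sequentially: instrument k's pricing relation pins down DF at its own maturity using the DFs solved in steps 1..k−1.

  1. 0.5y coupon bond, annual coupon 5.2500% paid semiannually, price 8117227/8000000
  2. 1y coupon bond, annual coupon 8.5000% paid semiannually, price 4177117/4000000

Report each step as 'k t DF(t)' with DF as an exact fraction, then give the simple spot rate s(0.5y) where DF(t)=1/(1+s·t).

1 1/2 9887/10000
2 1 4807/5000
s(0.5y) = (1/(9887/10000) − 1)/(1/2) = 226/9887 ≈ 2.2858%

step 1 [0.5y] bond c/2=21/800: DF=(8117227/8000000 − 21/800·(0))/(1+21/800) = 9887/10000 ≈ 0.988700
step 2 [1y] bond c/2=17/400: DF=(4177117/4000000 − 17/400·(0.988700))/(1+17/400) = 4807/5000 ≈ 0.961400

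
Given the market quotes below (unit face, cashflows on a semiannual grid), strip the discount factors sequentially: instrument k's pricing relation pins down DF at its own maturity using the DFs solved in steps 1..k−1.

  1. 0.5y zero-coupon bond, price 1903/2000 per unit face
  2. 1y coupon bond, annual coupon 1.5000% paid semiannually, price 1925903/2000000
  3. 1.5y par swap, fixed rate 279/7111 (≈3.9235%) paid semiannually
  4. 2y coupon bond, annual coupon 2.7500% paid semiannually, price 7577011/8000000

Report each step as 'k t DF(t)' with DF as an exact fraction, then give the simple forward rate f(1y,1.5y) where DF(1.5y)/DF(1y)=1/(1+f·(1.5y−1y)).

1 1/2 1903/2000
2 1 9487/10000
3 3/2 4721/5000
4 2 8957/10000
f(1y,1.5y) = ((9487/10000)/(4721/5000) − 1)/(1/2) = 45/4721 ≈ 0.9532%

step 1 [0.5y] zero: DF = P = 1903/2000 ≈ 0.951500
step 2 [1y] bond c/2=3/400: DF=(1925903/2000000 − 3/400·(0.951500))/(1+3/400) = 9487/10000 ≈ 0.948700
step 3 [1.5y] swap r/2=279/14222: DF=(1 − 279/14222·(0.951500+0.948700))/(1+279/14222) = 4721/5000 ≈ 0.944200
step 4 [2y] bond c/2=11/800: DF=(7577011/8000000 − 11/800·(0.951500+0.948700+0.944200))/(1+11/800) = 8957/10000 ≈ 0.895700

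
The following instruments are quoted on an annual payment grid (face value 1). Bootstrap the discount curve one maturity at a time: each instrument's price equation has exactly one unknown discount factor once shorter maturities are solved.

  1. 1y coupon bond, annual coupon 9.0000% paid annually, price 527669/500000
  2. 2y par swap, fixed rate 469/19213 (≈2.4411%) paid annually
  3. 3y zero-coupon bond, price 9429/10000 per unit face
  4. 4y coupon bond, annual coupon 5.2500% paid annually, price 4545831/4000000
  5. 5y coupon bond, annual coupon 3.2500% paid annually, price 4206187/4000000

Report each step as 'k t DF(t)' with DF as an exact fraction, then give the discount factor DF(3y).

step 1 [1y] bond c/1=9/100: DF=(527669/500000 − 9/100·(0))/(1+9/100) = 4841/5000 ≈ 0.968200
step 2 [2y] swap r/1=469/19213: DF=(1 − 469/19213·(0.968200))/(1+469/19213) = 9531/10000 ≈ 0.953100
step 3 [3y] zero: DF = P = 9429/10000 ≈ 0.942900
step 4 [4y] bond c/1=21/400: DF=(4545831/4000000 − 21/400·(0.968200+0.953100+0.942900))/(1+21/400) = 9369/10000 ≈ 0.936900
step 5 [5y] bond c/1=13/400: DF=(4206187/4000000 − 13/400·(0.968200+0.953100+0.942900+0.936900))/(1+13/400) = 2247/2500 ≈ 0.898800

1 1 4841/5000
2 2 9531/10000
3 3 9429/10000
4 4 9369/10000
5 5 2247/2500
DF(3y) = 9429/10000 ≈ 0.942900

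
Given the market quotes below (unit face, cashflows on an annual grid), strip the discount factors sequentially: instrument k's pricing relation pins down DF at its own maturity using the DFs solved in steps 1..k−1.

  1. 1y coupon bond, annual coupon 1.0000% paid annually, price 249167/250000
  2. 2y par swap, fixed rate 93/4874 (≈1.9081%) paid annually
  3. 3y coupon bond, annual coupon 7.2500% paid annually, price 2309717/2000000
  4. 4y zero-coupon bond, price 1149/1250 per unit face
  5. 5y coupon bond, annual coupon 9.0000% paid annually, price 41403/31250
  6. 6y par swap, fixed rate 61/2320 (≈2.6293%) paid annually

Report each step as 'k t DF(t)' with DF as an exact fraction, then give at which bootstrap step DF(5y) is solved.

step 1 [1y] bond c/1=1/100: DF=(249167/250000 − 1/100·(0))/(1+1/100) = 2467/2500 ≈ 0.986800
step 2 [2y] swap r/1=93/4874: DF=(1 − 93/4874·(0.986800))/(1+93/4874) = 2407/2500 ≈ 0.962800
step 3 [3y] bond c/1=29/400: DF=(2309717/2000000 − 29/400·(0.986800+0.962800))/(1+29/400) = 189/200 ≈ 0.945000
step 4 [4y] zero: DF = P = 1149/1250 ≈ 0.919200
step 5 [5y] bond c/1=9/100: DF=(41403/31250 − 9/100·(0.986800+0.962800+0.945000+0.919200))/(1+9/100) = 4503/5000 ≈ 0.900600
step 6 [6y] swap r/1=61/2320: DF=(1 − 61/2320·(0.986800+0.962800+0.945000+0.919200+0.900600))/(1+61/2320) = 1067/1250 ≈ 0.853600

1 1 2467/2500
2 2 2407/2500
3 3 189/200
4 4 1149/1250
5 5 4503/5000
6 6 1067/1250
DF(5y) is solved at step 5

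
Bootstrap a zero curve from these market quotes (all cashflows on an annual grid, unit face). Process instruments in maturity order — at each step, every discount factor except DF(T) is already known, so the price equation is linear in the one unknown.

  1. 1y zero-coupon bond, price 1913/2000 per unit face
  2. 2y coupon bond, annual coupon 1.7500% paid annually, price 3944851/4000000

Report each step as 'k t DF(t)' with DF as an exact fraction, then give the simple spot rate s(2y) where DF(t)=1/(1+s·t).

step 1 [1y] zero: DF = P = 1913/2000 ≈ 0.956500
step 2 [2y] bond c/1=7/400: DF=(3944851/4000000 − 7/400·(0.956500))/(1+7/400) = 1191/1250 ≈ 0.952800

1 1 1913/2000
2 2 1191/1250
s(2y) = (1/(1191/1250) − 1)/(2) = 59/2382 ≈ 2.4769%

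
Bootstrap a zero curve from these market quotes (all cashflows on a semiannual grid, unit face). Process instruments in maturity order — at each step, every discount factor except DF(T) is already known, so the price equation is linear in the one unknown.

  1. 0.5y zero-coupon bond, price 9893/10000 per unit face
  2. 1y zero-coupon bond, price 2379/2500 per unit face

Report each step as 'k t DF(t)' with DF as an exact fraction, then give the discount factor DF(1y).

step 1 [0.5y] zero: DF = P = 9893/10000 ≈ 0.989300
step 2 [1y] zero: DF = P = 2379/2500 ≈ 0.951600

1 1/2 9893/10000
2 1 2379/2500
DF(1y) = 2379/2500 ≈ 0.951600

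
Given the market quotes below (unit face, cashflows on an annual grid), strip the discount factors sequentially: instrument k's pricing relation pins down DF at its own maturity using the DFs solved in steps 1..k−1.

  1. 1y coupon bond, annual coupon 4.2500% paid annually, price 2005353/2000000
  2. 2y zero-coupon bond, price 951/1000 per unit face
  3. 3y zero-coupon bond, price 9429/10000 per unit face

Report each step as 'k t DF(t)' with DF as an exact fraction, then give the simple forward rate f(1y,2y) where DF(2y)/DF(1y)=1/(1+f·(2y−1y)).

1 1 4809/5000
2 2 951/1000
3 3 9429/10000
f(1y,2y) = ((4809/5000)/(951/1000) − 1)/(1) = 18/1585 ≈ 1.1356%

step 1 [1y] bond c/1=17/400: DF=(2005353/2000000 − 17/400·(0))/(1+17/400) = 4809/5000 ≈ 0.961800
step 2 [2y] zero: DF = P = 951/1000 ≈ 0.951000
step 3 [3y] zero: DF = P = 9429/10000 ≈ 0.942900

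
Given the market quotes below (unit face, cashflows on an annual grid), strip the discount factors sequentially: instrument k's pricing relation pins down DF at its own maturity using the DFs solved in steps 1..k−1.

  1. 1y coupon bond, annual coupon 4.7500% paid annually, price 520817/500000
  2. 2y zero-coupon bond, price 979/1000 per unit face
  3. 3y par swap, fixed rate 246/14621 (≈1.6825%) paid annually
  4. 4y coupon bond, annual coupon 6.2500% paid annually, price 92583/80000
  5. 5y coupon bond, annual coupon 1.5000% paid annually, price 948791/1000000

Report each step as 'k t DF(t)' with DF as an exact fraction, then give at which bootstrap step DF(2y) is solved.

step 1 [1y] bond c/1=19/400: DF=(520817/500000 − 19/400·(0))/(1+19/400) = 1243/1250 ≈ 0.994400
step 2 [2y] zero: DF = P = 979/1000 ≈ 0.979000
step 3 [3y] swap r/1=246/14621: DF=(1 − 246/14621·(0.994400+0.979000))/(1+246/14621) = 2377/2500 ≈ 0.950800
step 4 [4y] bond c/1=1/16: DF=(92583/80000 − 1/16·(0.994400+0.979000+0.950800))/(1+1/16) = 2293/2500 ≈ 0.917200
step 5 [5y] bond c/1=3/200: DF=(948791/1000000 − 3/200·(0.994400+0.979000+0.950800+0.917200))/(1+3/200) = 439/500 ≈ 0.878000

1 1 1243/1250
2 2 979/1000
3 3 2377/2500
4 4 2293/2500
5 5 439/500
DF(2y) is solved at step 2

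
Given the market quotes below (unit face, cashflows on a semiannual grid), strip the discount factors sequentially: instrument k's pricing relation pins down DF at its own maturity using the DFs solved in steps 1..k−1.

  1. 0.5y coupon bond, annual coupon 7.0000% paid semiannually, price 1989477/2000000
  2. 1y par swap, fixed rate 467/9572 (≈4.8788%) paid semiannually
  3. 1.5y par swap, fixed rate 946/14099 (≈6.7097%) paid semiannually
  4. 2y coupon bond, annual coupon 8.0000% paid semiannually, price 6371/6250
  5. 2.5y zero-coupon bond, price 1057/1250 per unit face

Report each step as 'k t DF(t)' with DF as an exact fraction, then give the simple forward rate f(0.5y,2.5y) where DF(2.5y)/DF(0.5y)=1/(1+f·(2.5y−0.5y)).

1 1/2 9611/10000
2 1 9533/10000
3 3/2 4527/5000
4 2 8717/10000
5 5/2 1057/1250
f(0.5y,2.5y) = ((9611/10000)/(1057/1250) − 1)/(2) = 165/2416 ≈ 6.8295%

step 1 [0.5y] bond c/2=7/200: DF=(1989477/2000000 − 7/200·(0))/(1+7/200) = 9611/10000 ≈ 0.961100
step 2 [1y] swap r/2=467/19144: DF=(1 − 467/19144·(0.961100))/(1+467/19144) = 9533/10000 ≈ 0.953300
step 3 [1.5y] swap r/2=473/14099: DF=(1 − 473/14099·(0.961100+0.953300))/(1+473/14099) = 4527/5000 ≈ 0.905400
step 4 [2y] bond c/2=1/25: DF=(6371/6250 − 1/25·(0.961100+0.953300+0.905400))/(1+1/25) = 8717/10000 ≈ 0.871700
step 5 [2.5y] zero: DF = P = 1057/1250 ≈ 0.845600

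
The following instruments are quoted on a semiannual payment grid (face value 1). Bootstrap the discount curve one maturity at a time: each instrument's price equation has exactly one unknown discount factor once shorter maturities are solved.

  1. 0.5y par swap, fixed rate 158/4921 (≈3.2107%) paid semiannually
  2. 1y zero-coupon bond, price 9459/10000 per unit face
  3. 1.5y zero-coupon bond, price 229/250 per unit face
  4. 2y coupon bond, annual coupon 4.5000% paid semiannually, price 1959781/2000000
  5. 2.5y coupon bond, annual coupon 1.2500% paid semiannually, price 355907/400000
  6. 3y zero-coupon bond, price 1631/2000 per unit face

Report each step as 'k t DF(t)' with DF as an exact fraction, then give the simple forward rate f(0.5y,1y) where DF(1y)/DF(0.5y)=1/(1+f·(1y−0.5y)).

1 1/2 4921/5000
2 1 9459/10000
3 3/2 229/250
4 2 8957/10000
5 5/2 861/1000
6 3 1631/2000
f(0.5y,1y) = ((4921/5000)/(9459/10000) − 1)/(1/2) = 766/9459 ≈ 8.0981%

step 1 [0.5y] swap r/2=79/4921: DF=(1 − 79/4921·(0))/(1+79/4921) = 4921/5000 ≈ 0.984200
step 2 [1y] zero: DF = P = 9459/10000 ≈ 0.945900
step 3 [1.5y] zero: DF = P = 229/250 ≈ 0.916000
step 4 [2y] bond c/2=9/400: DF=(1959781/2000000 − 9/400·(0.984200+0.945900+0.916000))/(1+9/400) = 8957/10000 ≈ 0.895700
step 5 [2.5y] bond c/2=1/160: DF=(355907/400000 − 1/160·(0.984200+0.945900+0.916000+0.895700))/(1+1/160) = 861/1000 ≈ 0.861000
step 6 [3y] zero: DF = P = 1631/2000 ≈ 0.815500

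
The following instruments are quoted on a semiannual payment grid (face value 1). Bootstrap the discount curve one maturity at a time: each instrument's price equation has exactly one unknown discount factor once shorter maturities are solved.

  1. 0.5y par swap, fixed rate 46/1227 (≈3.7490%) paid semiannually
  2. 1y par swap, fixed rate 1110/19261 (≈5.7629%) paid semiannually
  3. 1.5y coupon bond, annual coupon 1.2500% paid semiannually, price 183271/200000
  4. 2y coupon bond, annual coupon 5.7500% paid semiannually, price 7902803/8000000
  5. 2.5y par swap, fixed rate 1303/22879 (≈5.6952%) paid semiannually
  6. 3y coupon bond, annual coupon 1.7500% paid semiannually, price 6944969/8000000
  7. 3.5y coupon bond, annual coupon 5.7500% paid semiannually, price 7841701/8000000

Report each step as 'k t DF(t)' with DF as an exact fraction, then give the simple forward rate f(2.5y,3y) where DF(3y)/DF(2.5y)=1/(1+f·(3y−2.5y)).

step 1 [0.5y] swap r/2=23/1227: DF=(1 − 23/1227·(0))/(1+23/1227) = 1227/1250 ≈ 0.981600
step 2 [1y] swap r/2=555/19261: DF=(1 − 555/19261·(0.981600))/(1+555/19261) = 1889/2000 ≈ 0.944500
step 3 [1.5y] bond c/2=1/160: DF=(183271/200000 − 1/160·(0.981600+0.944500))/(1+1/160) = 8987/10000 ≈ 0.898700
step 4 [2y] bond c/2=23/800: DF=(7902803/8000000 − 23/800·(0.981600+0.944500+0.898700))/(1+23/800) = 8813/10000 ≈ 0.881300
step 5 [2.5y] swap r/2=1303/45758: DF=(1 − 1303/45758·(0.981600+0.944500+0.898700+0.881300))/(1+1303/45758) = 8697/10000 ≈ 0.869700
step 6 [3y] bond c/2=7/800: DF=(6944969/8000000 − 7/800·(0.981600+0.944500+0.898700+0.881300+0.869700))/(1+7/800) = 8209/10000 ≈ 0.820900
step 7 [3.5y] bond c/2=23/800: DF=(7841701/8000000 − 23/800·(0.981600+0.944500+0.898700+0.881300+0.869700+0.820900))/(1+23/800) = 401/500 ≈ 0.802000

1 1/2 1227/1250
2 1 1889/2000
3 3/2 8987/10000
4 2 8813/10000
5 5/2 8697/10000
6 3 8209/10000
7 7/2 401/500
f(2.5y,3y) = ((8697/10000)/(8209/10000) − 1)/(1/2) = 976/8209 ≈ 11.8894%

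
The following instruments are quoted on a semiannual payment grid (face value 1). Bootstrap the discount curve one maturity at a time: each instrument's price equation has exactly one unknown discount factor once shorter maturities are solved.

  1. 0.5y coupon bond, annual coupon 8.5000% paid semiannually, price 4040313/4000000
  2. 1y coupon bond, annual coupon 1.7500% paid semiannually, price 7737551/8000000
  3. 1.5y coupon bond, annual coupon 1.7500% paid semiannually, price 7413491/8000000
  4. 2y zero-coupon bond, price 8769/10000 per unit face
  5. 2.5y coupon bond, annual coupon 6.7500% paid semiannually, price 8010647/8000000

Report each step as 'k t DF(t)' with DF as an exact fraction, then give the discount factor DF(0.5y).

1 1/2 9689/10000
2 1 594/625
3 3/2 451/500
4 2 8769/10000
5 5/2 8479/10000
DF(0.5y) = 9689/10000 ≈ 0.968900

step 1 [0.5y] bond c/2=17/400: DF=(4040313/4000000 − 17/400·(0))/(1+17/400) = 9689/10000 ≈ 0.968900
step 2 [1y] bond c/2=7/800: DF=(7737551/8000000 − 7/800·(0.968900))/(1+7/800) = 594/625 ≈ 0.950400
step 3 [1.5y] bond c/2=7/800: DF=(7413491/8000000 − 7/800·(0.968900+0.950400))/(1+7/800) = 451/500 ≈ 0.902000
step 4 [2y] zero: DF = P = 8769/10000 ≈ 0.876900
step 5 [2.5y] bond c/2=27/800: DF=(8010647/8000000 − 27/800·(0.968900+0.950400+0.902000+0.876900))/(1+27/800) = 8479/10000 ≈ 0.847900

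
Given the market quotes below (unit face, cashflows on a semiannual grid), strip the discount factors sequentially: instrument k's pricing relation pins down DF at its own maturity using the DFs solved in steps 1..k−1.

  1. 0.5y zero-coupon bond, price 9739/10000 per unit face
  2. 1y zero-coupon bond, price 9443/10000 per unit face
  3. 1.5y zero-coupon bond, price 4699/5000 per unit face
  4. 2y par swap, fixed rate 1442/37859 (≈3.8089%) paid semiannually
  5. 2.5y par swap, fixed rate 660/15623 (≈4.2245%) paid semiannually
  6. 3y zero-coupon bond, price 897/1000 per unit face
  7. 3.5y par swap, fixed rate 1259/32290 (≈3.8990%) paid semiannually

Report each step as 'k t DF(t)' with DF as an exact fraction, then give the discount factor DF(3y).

step 1 [0.5y] zero: DF = P = 9739/10000 ≈ 0.973900
step 2 [1y] zero: DF = P = 9443/10000 ≈ 0.944300
step 3 [1.5y] zero: DF = P = 4699/5000 ≈ 0.939800
step 4 [2y] swap r/2=721/37859: DF=(1 − 721/37859·(0.973900+0.944300+0.939800))/(1+721/37859) = 9279/10000 ≈ 0.927900
step 5 [2.5y] swap r/2=330/15623: DF=(1 − 330/15623·(0.973900+0.944300+0.939800+0.927900))/(1+330/15623) = 901/1000 ≈ 0.901000
step 6 [3y] zero: DF = P = 897/1000 ≈ 0.897000
step 7 [3.5y] swap r/2=1259/64580: DF=(1 − 1259/64580·(0.973900+0.944300+0.939800+0.927900+0.901000+0.897000))/(1+1259/64580) = 8741/10000 ≈ 0.874100

1 1/2 9739/10000
2 1 9443/10000
3 3/2 4699/5000
4 2 9279/10000
5 5/2 901/1000
6 3 897/1000
7 7/2 8741/10000
DF(3y) = 897/1000 ≈ 0.897000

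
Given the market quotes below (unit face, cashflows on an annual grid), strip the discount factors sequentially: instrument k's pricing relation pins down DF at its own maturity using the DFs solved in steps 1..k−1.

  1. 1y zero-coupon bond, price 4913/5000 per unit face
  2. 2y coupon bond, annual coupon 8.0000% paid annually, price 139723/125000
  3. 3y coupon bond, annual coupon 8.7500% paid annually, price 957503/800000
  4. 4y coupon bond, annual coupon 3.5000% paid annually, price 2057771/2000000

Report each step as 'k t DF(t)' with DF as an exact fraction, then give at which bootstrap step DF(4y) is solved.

1 1 4913/5000
2 2 4811/5000
3 3 9441/10000
4 4 2241/2500
DF(4y) is solved at step 4

step 1 [1y] zero: DF = P = 4913/5000 ≈ 0.982600
step 2 [2y] bond c/1=2/25: DF=(139723/125000 − 2/25·(0.982600))/(1+2/25) = 4811/5000 ≈ 0.962200
step 3 [3y] bond c/1=7/80: DF=(957503/800000 − 7/80·(0.982600+0.962200))/(1+7/80) = 9441/10000 ≈ 0.944100
step 4 [4y] bond c/1=7/200: DF=(2057771/2000000 − 7/200·(0.982600+0.962200+0.944100))/(1+7/200) = 2241/2500 ≈ 0.896400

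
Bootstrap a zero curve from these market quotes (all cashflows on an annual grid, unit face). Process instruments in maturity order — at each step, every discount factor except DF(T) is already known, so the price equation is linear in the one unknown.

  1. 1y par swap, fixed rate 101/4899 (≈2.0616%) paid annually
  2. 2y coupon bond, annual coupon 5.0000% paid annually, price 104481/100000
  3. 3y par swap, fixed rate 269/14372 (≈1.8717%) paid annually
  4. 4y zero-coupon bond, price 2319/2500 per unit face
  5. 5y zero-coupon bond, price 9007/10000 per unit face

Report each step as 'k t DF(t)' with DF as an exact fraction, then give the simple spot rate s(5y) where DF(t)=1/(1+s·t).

step 1 [1y] swap r/1=101/4899: DF=(1 − 101/4899·(0))/(1+101/4899) = 4899/5000 ≈ 0.979800
step 2 [2y] bond c/1=1/20: DF=(104481/100000 − 1/20·(0.979800))/(1+1/20) = 2371/2500 ≈ 0.948400
step 3 [3y] swap r/1=269/14372: DF=(1 − 269/14372·(0.979800+0.948400))/(1+269/14372) = 4731/5000 ≈ 0.946200
step 4 [4y] zero: DF = P = 2319/2500 ≈ 0.927600
step 5 [5y] zero: DF = P = 9007/10000 ≈ 0.900700

1 1 4899/5000
2 2 2371/2500
3 3 4731/5000
4 4 2319/2500
5 5 9007/10000
s(5y) = (1/(9007/10000) − 1)/(5) = 993/45035 ≈ 2.2050%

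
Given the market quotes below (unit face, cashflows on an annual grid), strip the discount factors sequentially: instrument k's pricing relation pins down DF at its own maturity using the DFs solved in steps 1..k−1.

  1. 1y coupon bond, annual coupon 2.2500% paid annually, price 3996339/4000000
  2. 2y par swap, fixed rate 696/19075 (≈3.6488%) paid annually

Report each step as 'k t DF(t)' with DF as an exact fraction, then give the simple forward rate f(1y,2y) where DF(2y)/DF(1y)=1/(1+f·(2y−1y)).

1 1 9771/10000
2 2 1163/1250
f(1y,2y) = ((9771/10000)/(1163/1250) − 1)/(1) = 467/9304 ≈ 5.0193%

step 1 [1y] bond c/1=9/400: DF=(3996339/4000000 − 9/400·(0))/(1+9/400) = 9771/10000 ≈ 0.977100
step 2 [2y] swap r/1=696/19075: DF=(1 − 696/19075·(0.977100))/(1+696/19075) = 1163/1250 ≈ 0.930400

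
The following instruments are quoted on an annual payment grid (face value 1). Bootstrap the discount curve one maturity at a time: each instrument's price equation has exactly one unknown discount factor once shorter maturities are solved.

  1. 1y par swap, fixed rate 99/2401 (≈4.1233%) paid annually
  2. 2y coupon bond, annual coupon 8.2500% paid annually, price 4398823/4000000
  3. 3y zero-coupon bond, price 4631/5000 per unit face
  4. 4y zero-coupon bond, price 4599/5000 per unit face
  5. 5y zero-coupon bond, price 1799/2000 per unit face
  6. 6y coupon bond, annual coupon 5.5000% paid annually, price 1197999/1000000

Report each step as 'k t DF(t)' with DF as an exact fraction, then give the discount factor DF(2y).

1 1 2401/2500
2 2 9427/10000
3 3 4631/5000
4 4 4599/5000
5 5 1799/2000
6 6 2233/2500
DF(2y) = 9427/10000 ≈ 0.942700

step 1 [1y] swap r/1=99/2401: DF=(1 − 99/2401·(0))/(1+99/2401) = 2401/2500 ≈ 0.960400
step 2 [2y] bond c/1=33/400: DF=(4398823/4000000 − 33/400·(0.960400))/(1+33/400) = 9427/10000 ≈ 0.942700
step 3 [3y] zero: DF = P = 4631/5000 ≈ 0.926200
step 4 [4y] zero: DF = P = 4599/5000 ≈ 0.919800
step 5 [5y] zero: DF = P = 1799/2000 ≈ 0.899500
step 6 [6y] bond c/1=11/200: DF=(1197999/1000000 − 11/200·(0.960400+0.942700+0.926200+0.919800+0.899500))/(1+11/200) = 2233/2500 ≈ 0.893200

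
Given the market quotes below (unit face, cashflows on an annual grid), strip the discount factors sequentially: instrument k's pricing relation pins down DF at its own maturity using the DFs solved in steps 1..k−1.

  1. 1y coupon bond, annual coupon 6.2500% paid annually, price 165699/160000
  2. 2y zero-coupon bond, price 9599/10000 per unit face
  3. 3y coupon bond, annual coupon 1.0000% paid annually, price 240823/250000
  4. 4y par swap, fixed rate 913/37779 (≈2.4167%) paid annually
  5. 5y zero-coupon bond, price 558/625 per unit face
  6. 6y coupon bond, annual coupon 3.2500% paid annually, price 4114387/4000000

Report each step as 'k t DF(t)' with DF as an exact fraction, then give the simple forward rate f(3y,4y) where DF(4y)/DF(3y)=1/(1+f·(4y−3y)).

step 1 [1y] bond c/1=1/16: DF=(165699/160000 − 1/16·(0))/(1+1/16) = 9747/10000 ≈ 0.974700
step 2 [2y] zero: DF = P = 9599/10000 ≈ 0.959900
step 3 [3y] bond c/1=1/100: DF=(240823/250000 − 1/100·(0.974700+0.959900))/(1+1/100) = 4673/5000 ≈ 0.934600
step 4 [4y] swap r/1=913/37779: DF=(1 − 913/37779·(0.974700+0.959900+0.934600))/(1+913/37779) = 9087/10000 ≈ 0.908700
step 5 [5y] zero: DF = P = 558/625 ≈ 0.892800
step 6 [6y] bond c/1=13/400: DF=(4114387/4000000 − 13/400·(0.974700+0.959900+0.934600+0.908700+0.892800))/(1+13/400) = 2123/2500 ≈ 0.849200

1 1 9747/10000
2 2 9599/10000
3 3 4673/5000
4 4 9087/10000
5 5 558/625
6 6 2123/2500
f(3y,4y) = ((4673/5000)/(9087/10000) − 1)/(1) = 259/9087 ≈ 2.8502%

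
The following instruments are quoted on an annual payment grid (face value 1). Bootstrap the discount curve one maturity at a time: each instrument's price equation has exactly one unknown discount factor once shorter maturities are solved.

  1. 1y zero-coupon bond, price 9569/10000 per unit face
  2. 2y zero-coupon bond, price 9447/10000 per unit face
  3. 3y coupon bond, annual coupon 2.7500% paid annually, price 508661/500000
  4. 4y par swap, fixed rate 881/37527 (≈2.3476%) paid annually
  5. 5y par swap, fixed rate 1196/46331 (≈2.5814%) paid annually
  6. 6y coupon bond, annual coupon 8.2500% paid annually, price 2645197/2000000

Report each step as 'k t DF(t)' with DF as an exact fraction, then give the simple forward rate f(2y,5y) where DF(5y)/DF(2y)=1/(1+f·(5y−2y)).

step 1 [1y] zero: DF = P = 9569/10000 ≈ 0.956900
step 2 [2y] zero: DF = P = 9447/10000 ≈ 0.944700
step 3 [3y] bond c/1=11/400: DF=(508661/500000 − 11/400·(0.956900+0.944700))/(1+11/400) = 587/625 ≈ 0.939200
step 4 [4y] swap r/1=881/37527: DF=(1 − 881/37527·(0.956900+0.944700+0.939200))/(1+881/37527) = 9119/10000 ≈ 0.911900
step 5 [5y] swap r/1=1196/46331: DF=(1 − 1196/46331·(0.956900+0.944700+0.939200+0.911900))/(1+1196/46331) = 2201/2500 ≈ 0.880400
step 6 [6y] bond c/1=33/400: DF=(2645197/2000000 − 33/400·(0.956900+0.944700+0.939200+0.911900+0.880400))/(1+33/400) = 8687/10000 ≈ 0.868700

1 1 9569/10000
2 2 9447/10000
3 3 587/625
4 4 9119/10000
5 5 2201/2500
6 6 8687/10000
f(2y,5y) = ((9447/10000)/(2201/2500) − 1)/(3) = 643/26412 ≈ 2.4345%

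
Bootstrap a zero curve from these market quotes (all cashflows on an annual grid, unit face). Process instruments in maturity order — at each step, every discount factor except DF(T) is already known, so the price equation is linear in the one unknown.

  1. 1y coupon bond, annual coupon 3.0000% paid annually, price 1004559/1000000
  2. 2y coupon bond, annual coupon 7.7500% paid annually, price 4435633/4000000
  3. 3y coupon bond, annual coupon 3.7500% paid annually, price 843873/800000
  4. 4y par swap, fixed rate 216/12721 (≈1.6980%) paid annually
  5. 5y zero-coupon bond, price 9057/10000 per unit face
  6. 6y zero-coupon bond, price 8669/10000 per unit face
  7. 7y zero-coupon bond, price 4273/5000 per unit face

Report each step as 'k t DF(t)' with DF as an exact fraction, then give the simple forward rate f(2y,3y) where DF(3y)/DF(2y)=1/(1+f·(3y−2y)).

1 1 9753/10000
2 2 959/1000
3 3 2367/2500
4 4 1169/1250
5 5 9057/10000
6 6 8669/10000
7 7 4273/5000
f(2y,3y) = ((959/1000)/(2367/2500) − 1)/(1) = 61/4734 ≈ 1.2886%

step 1 [1y] bond c/1=3/100: DF=(1004559/1000000 − 3/100·(0))/(1+3/100) = 9753/10000 ≈ 0.975300
step 2 [2y] bond c/1=31/400: DF=(4435633/4000000 − 31/400·(0.975300))/(1+31/400) = 959/1000 ≈ 0.959000
step 3 [3y] bond c/1=3/80: DF=(843873/800000 − 3/80·(0.975300+0.959000))/(1+3/80) = 2367/2500 ≈ 0.946800
step 4 [4y] swap r/1=216/12721: DF=(1 − 216/12721·(0.975300+0.959000+0.946800))/(1+216/12721) = 1169/1250 ≈ 0.935200
step 5 [5y] zero: DF = P = 9057/10000 ≈ 0.905700
step 6 [6y] zero: DF = P = 8669/10000 ≈ 0.866900
step 7 [7y] zero: DF = P = 4273/5000 ≈ 0.854600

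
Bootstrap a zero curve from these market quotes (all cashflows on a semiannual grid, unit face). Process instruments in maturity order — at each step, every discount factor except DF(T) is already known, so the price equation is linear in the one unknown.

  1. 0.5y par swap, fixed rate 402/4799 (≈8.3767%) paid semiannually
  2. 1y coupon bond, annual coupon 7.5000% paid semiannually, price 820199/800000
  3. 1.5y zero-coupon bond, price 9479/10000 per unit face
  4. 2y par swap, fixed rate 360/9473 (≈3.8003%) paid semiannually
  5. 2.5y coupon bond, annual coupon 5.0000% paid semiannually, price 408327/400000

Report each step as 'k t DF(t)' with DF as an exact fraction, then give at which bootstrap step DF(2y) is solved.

1 1/2 4799/5000
2 1 1907/2000
3 3/2 9479/10000
4 2 116/125
5 5/2 1807/2000
DF(2y) is solved at step 4

step 1 [0.5y] swap r/2=201/4799: DF=(1 − 201/4799·(0))/(1+201/4799) = 4799/5000 ≈ 0.959800
step 2 [1y] bond c/2=3/80: DF=(820199/800000 − 3/80·(0.959800))/(1+3/80) = 1907/2000 ≈ 0.953500
step 3 [1.5y] zero: DF = P = 9479/10000 ≈ 0.947900
step 4 [2y] swap r/2=180/9473: DF=(1 − 180/9473·(0.959800+0.953500+0.947900))/(1+180/9473) = 116/125 ≈ 0.928000
step 5 [2.5y] bond c/2=1/40: DF=(408327/400000 − 1/40·(0.959800+0.953500+0.947900+0.928000))/(1+1/40) = 1807/2000 ≈ 0.903500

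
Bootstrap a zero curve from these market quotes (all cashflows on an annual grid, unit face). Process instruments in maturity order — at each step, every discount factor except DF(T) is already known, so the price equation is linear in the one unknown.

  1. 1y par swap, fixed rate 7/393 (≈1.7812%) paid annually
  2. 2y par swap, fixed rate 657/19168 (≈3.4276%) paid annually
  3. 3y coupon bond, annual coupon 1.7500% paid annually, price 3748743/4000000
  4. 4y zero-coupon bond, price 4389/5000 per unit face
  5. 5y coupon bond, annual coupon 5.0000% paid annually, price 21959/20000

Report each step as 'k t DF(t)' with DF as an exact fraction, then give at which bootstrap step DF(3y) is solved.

1 1 393/400
2 2 9343/10000
3 3 8881/10000
4 4 4389/5000
5 5 8703/10000
DF(3y) is solved at step 3

step 1 [1y] swap r/1=7/393: DF=(1 − 7/393·(0))/(1+7/393) = 393/400 ≈ 0.982500
step 2 [2y] swap r/1=657/19168: DF=(1 − 657/19168·(0.982500))/(1+657/19168) = 9343/10000 ≈ 0.934300
step 3 [3y] bond c/1=7/400: DF=(3748743/4000000 − 7/400·(0.982500+0.934300))/(1+7/400) = 8881/10000 ≈ 0.888100
step 4 [4y] zero: DF = P = 4389/5000 ≈ 0.877800
step 5 [5y] bond c/1=1/20: DF=(21959/20000 − 1/20·(0.982500+0.934300+0.888100+0.877800))/(1+1/20) = 8703/10000 ≈ 0.870300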